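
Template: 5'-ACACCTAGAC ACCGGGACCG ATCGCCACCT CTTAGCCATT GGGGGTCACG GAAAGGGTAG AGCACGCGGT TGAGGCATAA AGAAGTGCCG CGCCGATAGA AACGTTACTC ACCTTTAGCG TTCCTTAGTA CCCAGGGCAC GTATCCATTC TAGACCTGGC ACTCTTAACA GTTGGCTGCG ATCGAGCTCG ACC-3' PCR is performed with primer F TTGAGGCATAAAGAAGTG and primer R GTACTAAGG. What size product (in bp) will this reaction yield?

62 bp

Scanning the template, TTGAGGCATAAAGAAGTG occurs at positions 70–87; this primer anneals to the bottom strand there with its 3' end pointing downstream.
Taking the reverse complement of GTACTAAGG gives CCTTAGTAC, found at positions 123–131 on the template; the primer anneals here to the top strand with its 3' end pointing upstream.
The product runs from position 70 to position 131, so its length is 131 − 70 + 1 = 62 bp.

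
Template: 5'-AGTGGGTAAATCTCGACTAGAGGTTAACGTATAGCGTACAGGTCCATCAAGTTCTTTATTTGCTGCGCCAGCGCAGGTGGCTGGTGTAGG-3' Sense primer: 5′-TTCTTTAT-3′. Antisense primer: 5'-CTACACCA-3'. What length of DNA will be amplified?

38 bp

Forward primer TTCTTTAT is found on the top strand at positions 52–59.
Taking the reverse complement of CTACACCA gives TGGTGTAG, found at positions 82–89 on the template; the primer anneals here to the top strand with its 3' end pointing upstream.
The product runs from position 52 to position 89, so its length is 89 − 52 + 1 = 38 bp.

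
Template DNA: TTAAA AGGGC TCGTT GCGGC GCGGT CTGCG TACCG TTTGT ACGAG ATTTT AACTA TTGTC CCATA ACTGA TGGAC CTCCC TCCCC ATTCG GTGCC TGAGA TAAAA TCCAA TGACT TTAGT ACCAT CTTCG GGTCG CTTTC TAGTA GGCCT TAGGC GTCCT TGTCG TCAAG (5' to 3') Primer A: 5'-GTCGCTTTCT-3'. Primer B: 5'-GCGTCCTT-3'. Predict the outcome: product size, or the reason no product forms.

Primer A (GTCGCTTTCT) matches the top strand at positions 132–141 (3' end points downstream).
Primer B (GCGTCCTT) also matches the top strand directly, at positions 154–161 — its reverse complement AAGGACGC is not present.
Both primers anneal to the bottom strand with 3' ends pointing the same way, so neither can prime synthesis back toward the other.

No product — both primers anneal to the same strand and extend in the same direction.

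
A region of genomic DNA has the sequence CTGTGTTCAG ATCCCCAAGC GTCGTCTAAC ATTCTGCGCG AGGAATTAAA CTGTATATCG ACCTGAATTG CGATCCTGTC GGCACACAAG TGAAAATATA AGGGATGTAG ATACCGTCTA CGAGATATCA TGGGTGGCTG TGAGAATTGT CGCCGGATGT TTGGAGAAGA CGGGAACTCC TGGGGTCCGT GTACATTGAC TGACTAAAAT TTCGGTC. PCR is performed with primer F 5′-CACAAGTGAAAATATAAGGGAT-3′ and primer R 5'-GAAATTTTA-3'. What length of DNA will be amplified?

Forward primer CACAAGTGAAAATATAAGGGAT is found on the top strand at positions 85–106.
Taking the reverse complement of GAAATTTTA gives TAAAATTTC, found at positions 205–213 on the template; the primer anneals here to the top strand with its 3' end pointing upstream.
The product runs from position 85 to position 213, so its length is 213 − 85 + 1 = 129 bp.

129 bp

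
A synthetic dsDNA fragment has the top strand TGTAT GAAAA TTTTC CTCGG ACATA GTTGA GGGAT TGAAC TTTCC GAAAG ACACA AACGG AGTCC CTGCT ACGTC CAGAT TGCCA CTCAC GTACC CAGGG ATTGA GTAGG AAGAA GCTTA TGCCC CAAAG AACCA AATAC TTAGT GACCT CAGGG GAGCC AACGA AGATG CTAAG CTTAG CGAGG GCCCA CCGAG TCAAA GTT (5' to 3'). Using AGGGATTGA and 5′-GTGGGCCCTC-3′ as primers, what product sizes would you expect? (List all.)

The forward primer AGGGATTGA matches the top strand at positions 30–38, 97–105.
The reverse primer's reverse complement is GAGGGCCCAC, matching at positions 182–191.
Each forward site pairs with the reverse site to give a product ending at position 191: sizes 162, 95 bp.

162 bp, 95 bp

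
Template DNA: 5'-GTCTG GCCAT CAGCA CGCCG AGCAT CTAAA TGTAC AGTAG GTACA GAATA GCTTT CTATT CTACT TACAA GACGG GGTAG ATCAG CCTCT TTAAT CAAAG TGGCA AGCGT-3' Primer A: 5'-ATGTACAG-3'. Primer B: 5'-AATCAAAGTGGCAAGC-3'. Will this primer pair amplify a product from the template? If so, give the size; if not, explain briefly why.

No product — both primers anneal to the same strand and extend in the same direction.

Primer A (ATGTACAG) matches the top strand at positions 30–37 (3' end points downstream).
Primer B (AATCAAAGTGGCAAGC) also matches the top strand directly, at positions 93–108 — its reverse complement GCTTGCCACTTTGATT is not present.
Both primers anneal to the bottom strand with 3' ends pointing the same way, so neither can prime synthesis back toward the other.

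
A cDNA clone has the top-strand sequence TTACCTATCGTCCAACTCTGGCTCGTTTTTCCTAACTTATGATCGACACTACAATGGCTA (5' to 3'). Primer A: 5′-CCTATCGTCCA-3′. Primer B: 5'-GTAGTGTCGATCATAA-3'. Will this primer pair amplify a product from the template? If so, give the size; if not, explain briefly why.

Yes — a 49 bp product.

Primer A (CCTATCGTCCA) matches the top strand at positions 4–14; it acts as a forward primer.
Primer B's reverse complement is TTATGATCGACACTAC, matching the top strand at positions 37–52; it acts as a reverse primer.
The 3' ends face each other across positions 4–52, giving a 49 bp product.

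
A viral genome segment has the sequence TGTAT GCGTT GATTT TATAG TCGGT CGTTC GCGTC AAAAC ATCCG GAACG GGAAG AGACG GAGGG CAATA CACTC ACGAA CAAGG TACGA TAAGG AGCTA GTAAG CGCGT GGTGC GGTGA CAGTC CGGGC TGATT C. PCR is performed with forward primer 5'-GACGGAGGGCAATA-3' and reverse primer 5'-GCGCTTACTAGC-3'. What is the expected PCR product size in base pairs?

The forward primer matches the template at positions 57–70.
The reverse primer's reverse complement is GCTAGTAAGCGC, which matches the template at positions 97–108.
Product length = (reverse-primer end) − (forward-primer start) + 1 = 108 − 57 + 1 = 52 bp.

52 bp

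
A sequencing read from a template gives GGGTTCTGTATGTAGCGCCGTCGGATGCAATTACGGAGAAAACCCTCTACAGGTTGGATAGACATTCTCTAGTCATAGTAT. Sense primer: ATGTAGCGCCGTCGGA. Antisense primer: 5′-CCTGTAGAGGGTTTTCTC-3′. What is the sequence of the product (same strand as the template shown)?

5'-ATGTAGCGCCGTCGGATGCAATTACGGAGAAAACCCTCTACAGG-3'

Forward primer ATGTAGCGCCGTCGGA is found on the top strand at positions 10–25.
The reverse primer's reverse complement is GAGAAAACCCTCTACAGG, which matches the template at positions 36–53.
The product is the template from position 10 through 53 (44 bp).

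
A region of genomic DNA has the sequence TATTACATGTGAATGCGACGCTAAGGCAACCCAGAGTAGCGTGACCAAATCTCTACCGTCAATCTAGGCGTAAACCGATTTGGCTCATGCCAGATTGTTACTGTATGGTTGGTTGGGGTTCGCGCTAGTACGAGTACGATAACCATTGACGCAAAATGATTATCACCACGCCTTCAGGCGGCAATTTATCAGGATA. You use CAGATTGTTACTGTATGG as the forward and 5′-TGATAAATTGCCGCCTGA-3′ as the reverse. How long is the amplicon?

Scanning the template, CAGATTGTTACTGTATGG occurs at positions 91–108; this primer anneals to the bottom strand there with its 3' end pointing downstream.
Reverse complement of the reverse primer: TCAGGCGGCAATTTATCA. This occurs on the top strand at positions 174–191.
The product runs from position 91 to position 191, so its length is 191 − 91 + 1 = 101 bp.

101 bp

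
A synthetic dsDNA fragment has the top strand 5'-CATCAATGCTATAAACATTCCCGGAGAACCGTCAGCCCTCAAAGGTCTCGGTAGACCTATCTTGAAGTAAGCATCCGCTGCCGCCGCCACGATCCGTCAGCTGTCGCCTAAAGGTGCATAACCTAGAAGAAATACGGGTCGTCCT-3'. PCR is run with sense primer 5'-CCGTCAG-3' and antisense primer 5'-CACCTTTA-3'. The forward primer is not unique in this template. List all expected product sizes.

88 bp, 23 bp

The forward primer CCGTCAG matches the top strand at positions 29–35, 94–100.
The reverse primer's reverse complement is TAAAGGTG, matching at positions 109–116.
Each forward site pairs with the reverse site to give a product ending at position 116: sizes 88, 23 bp.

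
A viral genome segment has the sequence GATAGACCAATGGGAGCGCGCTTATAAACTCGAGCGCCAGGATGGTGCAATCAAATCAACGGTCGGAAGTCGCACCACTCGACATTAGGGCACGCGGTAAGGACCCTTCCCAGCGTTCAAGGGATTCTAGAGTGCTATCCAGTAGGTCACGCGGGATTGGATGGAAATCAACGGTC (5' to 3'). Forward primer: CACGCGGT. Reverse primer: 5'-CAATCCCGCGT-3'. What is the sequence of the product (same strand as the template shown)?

5'-CACGCGGTAAGGACCCTTCCCAGCGTTCAAGGGATTCTAGAGTGCTATCCAGTAGGTCACGCGGGATTG-3'

Forward primer CACGCGGT is found on the top strand at positions 91–98.
The reverse primer's reverse complement is ACGCGGGATTG, which matches the template at positions 149–159.
The product is the template from position 91 through 159 (69 bp).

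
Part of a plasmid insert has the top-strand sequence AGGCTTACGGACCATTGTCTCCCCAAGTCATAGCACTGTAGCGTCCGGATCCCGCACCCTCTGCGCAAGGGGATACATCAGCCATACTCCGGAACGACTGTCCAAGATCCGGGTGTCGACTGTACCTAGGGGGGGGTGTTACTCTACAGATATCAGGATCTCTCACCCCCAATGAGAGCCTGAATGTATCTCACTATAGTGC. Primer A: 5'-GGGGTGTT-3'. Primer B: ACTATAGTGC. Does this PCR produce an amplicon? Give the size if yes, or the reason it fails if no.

No product — both primers anneal to the same strand and extend in the same direction.

Primer A (GGGGTGTT) matches the top strand at positions 133–140 (3' end points downstream).
Primer B (ACTATAGTGC) also matches the top strand directly, at positions 193–202 — its reverse complement GCACTATAGT is not present.
Both primers anneal to the bottom strand with 3' ends pointing the same way, so neither can prime synthesis back toward the other.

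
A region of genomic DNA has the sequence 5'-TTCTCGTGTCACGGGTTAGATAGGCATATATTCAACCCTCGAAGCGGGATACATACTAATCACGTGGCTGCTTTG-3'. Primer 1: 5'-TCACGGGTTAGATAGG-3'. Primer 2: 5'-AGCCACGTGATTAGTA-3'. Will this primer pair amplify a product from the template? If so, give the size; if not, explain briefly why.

Yes — a 61 bp product.

Primer 1 (TCACGGGTTAGATAGG) matches the top strand at positions 9–24; it acts as a forward primer.
Primer 2's reverse complement is TACTAATCACGTGGCT, matching the top strand at positions 54–69; it acts as a reverse primer.
The 3' ends face each other across positions 9–69, giving a 61 bp product.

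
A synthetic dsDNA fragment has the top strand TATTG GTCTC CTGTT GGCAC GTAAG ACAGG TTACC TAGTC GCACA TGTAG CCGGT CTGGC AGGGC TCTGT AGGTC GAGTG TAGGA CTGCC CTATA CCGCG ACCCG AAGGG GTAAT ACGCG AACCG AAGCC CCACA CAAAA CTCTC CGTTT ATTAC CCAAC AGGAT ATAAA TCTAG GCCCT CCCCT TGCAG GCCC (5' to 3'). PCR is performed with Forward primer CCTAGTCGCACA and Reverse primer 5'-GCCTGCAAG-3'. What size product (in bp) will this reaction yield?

159 bp

Scanning the template, CCTAGTCGCACA occurs at positions 34–45; this primer anneals to the bottom strand there with its 3' end pointing downstream.
The reverse primer's reverse complement is CTTGCAGGC, which matches the template at positions 184–192.
Product length = (reverse-primer end) − (forward-primer start) + 1 = 192 − 34 + 1 = 159 bp.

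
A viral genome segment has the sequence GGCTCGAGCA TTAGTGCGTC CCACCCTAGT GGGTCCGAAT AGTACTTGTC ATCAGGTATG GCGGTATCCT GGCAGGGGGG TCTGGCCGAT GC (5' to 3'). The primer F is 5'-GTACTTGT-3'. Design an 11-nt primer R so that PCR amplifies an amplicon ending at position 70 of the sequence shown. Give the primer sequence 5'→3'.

5'-AGGATACCGCC-3'

The forward primer binds at positions 42–49; the product's 3' end on the top strand is position 70.
The reverse primer anneals to the top strand over positions 60–70, i.e. to GGCGGTATCCT.
Its sequence written 5'→3' is the reverse complement: AGGATACCGCC.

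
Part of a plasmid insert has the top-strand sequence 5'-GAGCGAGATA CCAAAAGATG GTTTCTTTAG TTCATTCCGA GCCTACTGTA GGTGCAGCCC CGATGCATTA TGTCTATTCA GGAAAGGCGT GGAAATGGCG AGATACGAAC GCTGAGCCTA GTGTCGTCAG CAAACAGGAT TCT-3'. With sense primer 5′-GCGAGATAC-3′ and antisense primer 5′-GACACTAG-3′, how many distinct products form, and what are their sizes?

The forward primer GCGAGATAC matches the top strand at positions 3–11, 98–106.
The reverse primer's reverse complement is CTAGTGTC, matching at positions 118–125.
Each forward site pairs with the reverse site to give a product ending at position 125: sizes 123, 28 bp.

Two products: 123 bp, 28 bp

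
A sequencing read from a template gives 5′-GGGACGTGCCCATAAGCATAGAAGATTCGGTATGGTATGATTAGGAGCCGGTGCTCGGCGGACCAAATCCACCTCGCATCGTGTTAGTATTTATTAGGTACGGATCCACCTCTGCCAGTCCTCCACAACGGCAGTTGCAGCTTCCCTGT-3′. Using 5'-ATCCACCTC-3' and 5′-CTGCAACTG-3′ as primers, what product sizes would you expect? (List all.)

The forward primer ATCCACCTC matches the top strand at positions 67–75, 104–112.
The reverse primer's reverse complement is CAGTTGCAG, matching at positions 132–140.
Each forward site pairs with the reverse site to give a product ending at position 140: sizes 74, 37 bp.

74 bp, 37 bp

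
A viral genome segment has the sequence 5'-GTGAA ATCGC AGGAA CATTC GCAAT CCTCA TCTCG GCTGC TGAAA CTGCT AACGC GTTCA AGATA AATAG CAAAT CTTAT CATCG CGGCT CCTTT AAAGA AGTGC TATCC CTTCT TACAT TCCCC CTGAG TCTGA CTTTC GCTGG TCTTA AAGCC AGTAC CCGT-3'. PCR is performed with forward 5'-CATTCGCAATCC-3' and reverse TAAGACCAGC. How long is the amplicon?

135 bp

Scanning the template, CATTCGCAATCC occurs at positions 16–27; this primer anneals to the bottom strand there with its 3' end pointing downstream.
The reverse primer's reverse complement is GCTGGTCTTA, which matches the template at positions 141–150.
Amplicon spans positions 16–150: 135 bp.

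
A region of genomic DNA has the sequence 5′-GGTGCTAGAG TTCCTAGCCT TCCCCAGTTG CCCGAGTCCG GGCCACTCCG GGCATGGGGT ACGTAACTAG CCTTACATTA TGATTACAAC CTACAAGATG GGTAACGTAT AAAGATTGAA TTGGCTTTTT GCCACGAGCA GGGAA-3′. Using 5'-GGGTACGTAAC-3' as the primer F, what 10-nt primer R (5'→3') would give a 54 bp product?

The forward primer binds at positions 57–67, so a 54 bp product ends at position 57 + 54 − 1 = 110.
The reverse primer anneals to the top strand over positions 101–110, i.e. to GGTAACGTAT.
Its sequence written 5'→3' is the reverse complement: ATACGTTACC.

5'-ATACGTTACC-3'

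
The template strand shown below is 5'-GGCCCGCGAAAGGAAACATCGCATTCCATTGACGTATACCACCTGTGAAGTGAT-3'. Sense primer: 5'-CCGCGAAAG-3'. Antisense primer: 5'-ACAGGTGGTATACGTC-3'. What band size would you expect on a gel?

43 bp

Forward primer CCGCGAAAG is found on the top strand at positions 4–12.
The reverse primer's reverse complement is GACGTATACCACCTGT, which matches the template at positions 31–46.
Amplicon spans positions 4–46: 43 bp.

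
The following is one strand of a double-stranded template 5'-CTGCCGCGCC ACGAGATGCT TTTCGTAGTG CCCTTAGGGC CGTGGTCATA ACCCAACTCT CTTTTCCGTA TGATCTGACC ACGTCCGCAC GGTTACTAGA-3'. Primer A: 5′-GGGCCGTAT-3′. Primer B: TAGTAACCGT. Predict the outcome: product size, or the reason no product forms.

No product — primer A has no binding site in the template.

Primer A (GGGCCGTAT) does not match the top strand, and its reverse complement ATACGGCCC does not match either.
With no annealing site for primer A, no amplification occurs.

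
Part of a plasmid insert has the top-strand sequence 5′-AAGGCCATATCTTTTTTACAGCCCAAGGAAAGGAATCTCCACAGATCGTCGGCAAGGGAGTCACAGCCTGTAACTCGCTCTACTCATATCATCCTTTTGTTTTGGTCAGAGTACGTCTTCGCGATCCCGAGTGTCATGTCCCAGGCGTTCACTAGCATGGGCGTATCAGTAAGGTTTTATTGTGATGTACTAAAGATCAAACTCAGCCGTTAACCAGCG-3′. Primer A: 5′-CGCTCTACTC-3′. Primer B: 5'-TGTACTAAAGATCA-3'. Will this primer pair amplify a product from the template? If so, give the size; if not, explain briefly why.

No product — both primers anneal to the same strand and extend in the same direction.

Primer A (CGCTCTACTC) matches the top strand at positions 76–85 (3' end points downstream).
Primer B (TGTACTAAAGATCA) also matches the top strand directly, at positions 186–199 — its reverse complement TGATCTTTAGTACA is not present.
Both primers anneal to the bottom strand with 3' ends pointing the same way, so neither can prime synthesis back toward the other.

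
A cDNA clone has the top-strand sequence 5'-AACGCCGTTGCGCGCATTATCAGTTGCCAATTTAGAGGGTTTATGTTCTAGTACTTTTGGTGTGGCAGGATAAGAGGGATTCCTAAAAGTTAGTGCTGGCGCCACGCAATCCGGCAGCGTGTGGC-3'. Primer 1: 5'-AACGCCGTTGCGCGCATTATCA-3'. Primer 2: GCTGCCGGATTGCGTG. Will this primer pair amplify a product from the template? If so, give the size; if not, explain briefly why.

Primer 1 (AACGCCGTTGCGCGCATTATCA) matches the top strand at positions 1–22; it acts as a forward primer.
Primer 2's reverse complement is CACGCAATCCGGCAGC, matching the top strand at positions 103–118; it acts as a reverse primer.
The 3' ends face each other across positions 1–118, giving a 118 bp product.

Yes — a 118 bp product.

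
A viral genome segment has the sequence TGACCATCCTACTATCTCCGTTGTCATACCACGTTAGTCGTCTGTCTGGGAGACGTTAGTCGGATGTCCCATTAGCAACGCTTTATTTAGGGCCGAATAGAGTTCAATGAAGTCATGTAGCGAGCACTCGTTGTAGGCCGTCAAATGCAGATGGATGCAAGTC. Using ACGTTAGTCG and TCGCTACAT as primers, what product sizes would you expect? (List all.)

93 bp, 71 bp

The forward primer ACGTTAGTCG matches the top strand at positions 31–40, 53–62.
The reverse primer's reverse complement is ATGTAGCGA, matching at positions 115–123.
Each forward site pairs with the reverse site to give a product ending at position 123: sizes 93, 71 bp.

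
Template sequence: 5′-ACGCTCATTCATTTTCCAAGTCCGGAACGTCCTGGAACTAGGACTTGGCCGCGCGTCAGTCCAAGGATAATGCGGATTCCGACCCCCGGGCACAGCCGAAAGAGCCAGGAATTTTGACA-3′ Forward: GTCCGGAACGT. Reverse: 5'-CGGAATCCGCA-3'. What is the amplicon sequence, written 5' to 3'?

Scanning the template, GTCCGGAACGT occurs at positions 20–30; this primer anneals to the bottom strand there with its 3' end pointing downstream.
Reverse complement of the reverse primer: TGCGGATTCCG. This occurs on the top strand at positions 71–81.
The product is the template from position 20 through 81 (62 bp).

5'-GTCCGGAACGTCCTGGAACTAGGACTTGGCCGCGCGTCAGTCCAAGGATAATGCGGATTCCG-3'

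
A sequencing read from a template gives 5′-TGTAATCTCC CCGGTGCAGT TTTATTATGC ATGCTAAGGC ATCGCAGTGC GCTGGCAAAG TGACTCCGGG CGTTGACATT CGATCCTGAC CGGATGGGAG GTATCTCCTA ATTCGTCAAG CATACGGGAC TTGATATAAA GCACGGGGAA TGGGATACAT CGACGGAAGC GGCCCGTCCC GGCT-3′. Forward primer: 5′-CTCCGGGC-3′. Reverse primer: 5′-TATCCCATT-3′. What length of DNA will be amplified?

Scanning the template, CTCCGGGC occurs at positions 64–71; this primer anneals to the bottom strand there with its 3' end pointing downstream.
The reverse primer's reverse complement is AATGGGATA, which matches the template at positions 149–157.
Product length = (reverse-primer end) − (forward-primer start) + 1 = 157 − 64 + 1 = 94 bp.

94 bp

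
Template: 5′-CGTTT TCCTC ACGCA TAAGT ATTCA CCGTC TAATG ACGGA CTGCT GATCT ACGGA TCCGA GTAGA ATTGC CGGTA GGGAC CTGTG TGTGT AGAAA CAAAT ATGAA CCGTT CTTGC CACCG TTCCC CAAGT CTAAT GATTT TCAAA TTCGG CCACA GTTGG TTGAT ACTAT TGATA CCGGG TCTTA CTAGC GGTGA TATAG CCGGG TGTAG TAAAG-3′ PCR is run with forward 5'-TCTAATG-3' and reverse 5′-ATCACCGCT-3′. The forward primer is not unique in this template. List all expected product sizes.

The forward primer TCTAATG matches the top strand at positions 29–35, 130–136.
The reverse primer's reverse complement is AGCGGTGAT, matching at positions 188–196.
Each forward site pairs with the reverse site to give a product ending at position 196: sizes 168, 67 bp.

168 bp, 67 bp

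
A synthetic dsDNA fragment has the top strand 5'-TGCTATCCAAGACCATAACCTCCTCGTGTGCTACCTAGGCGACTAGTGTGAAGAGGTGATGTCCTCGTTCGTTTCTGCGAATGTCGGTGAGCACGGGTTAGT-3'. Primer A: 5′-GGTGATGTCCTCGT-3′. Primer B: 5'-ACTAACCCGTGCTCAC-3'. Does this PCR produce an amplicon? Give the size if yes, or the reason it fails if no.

Primer A (GGTGATGTCCTCGT) matches the top strand at positions 55–68; it acts as a forward primer.
Primer B's reverse complement is GTGAGCACGGGTTAGT, matching the top strand at positions 87–102; it acts as a reverse primer.
The 3' ends face each other across positions 55–102, giving a 48 bp product.

Yes — a 48 bp product.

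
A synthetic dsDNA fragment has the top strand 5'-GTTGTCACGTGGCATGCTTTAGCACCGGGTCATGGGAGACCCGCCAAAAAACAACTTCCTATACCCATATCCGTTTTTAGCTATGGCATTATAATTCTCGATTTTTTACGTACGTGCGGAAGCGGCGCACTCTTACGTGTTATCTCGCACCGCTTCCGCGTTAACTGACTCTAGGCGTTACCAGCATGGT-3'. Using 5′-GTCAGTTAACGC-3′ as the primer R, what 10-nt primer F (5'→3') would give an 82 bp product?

The reverse primer's reverse complement GCGTTAACTGAC matches the template at positions 158–169, so the product ends at position 169.
An 82 bp product then starts at position 169 − 82 + 1 = 88.
The forward primer is identical to the top strand there: ATTATAATTC.

5'-ATTATAATTC-3'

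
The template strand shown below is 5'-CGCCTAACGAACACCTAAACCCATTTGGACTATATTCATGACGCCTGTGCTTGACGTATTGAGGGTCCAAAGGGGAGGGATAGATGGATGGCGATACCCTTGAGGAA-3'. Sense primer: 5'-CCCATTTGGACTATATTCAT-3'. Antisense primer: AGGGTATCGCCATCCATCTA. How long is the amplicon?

81 bp

The forward primer matches the template at positions 20–39.
The reverse primer's reverse complement is TAGATGGATGGCGATACCCT, which matches the template at positions 81–100.
Product length = (reverse-primer end) − (forward-primer start) + 1 = 100 − 20 + 1 = 81 bp.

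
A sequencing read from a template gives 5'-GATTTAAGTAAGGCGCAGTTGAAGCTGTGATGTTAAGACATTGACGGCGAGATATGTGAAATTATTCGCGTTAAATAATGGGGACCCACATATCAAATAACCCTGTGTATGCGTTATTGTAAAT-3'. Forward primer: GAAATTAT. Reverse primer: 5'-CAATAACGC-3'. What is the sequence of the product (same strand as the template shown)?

The forward primer matches the template at positions 58–65.
The reverse primer's reverse complement is GCGTTATTG, which matches the template at positions 111–119.
The product is the template from position 58 through 119 (62 bp).

5'-GAAATTATTCGCGTTAAATAATGGGGACCCACATATCAAATAACCCTGTGTATGCGTTATTG-3'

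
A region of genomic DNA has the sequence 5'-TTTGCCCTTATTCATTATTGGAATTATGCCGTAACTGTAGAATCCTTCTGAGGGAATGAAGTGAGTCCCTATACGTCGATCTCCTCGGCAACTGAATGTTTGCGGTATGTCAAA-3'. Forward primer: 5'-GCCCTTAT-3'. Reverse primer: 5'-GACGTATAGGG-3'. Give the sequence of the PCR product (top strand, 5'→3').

5'-GCCCTTATTCATTATTGGAATTATGCCGTAACTGTAGAATCCTTCTGAGGGAATGAAGTGAGTCCCTATACGTC-3'

The forward primer matches the template at positions 4–11.
The reverse primer's reverse complement is CCCTATACGTC, which matches the template at positions 67–77.
The product is the template from position 4 through 77 (74 bp).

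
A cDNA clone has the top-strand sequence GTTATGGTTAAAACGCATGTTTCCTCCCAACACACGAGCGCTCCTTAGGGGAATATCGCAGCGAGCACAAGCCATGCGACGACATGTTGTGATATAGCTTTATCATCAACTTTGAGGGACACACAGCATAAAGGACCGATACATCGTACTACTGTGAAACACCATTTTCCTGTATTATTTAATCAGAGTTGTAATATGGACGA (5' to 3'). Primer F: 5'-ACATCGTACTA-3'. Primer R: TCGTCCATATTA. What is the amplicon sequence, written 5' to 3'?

5'-ACATCGTACTACTGTGAAACACCATTTTCCTGTATTATTTAATCAGAGTTGTAATATGGACGA-3'

Scanning the template, ACATCGTACTA occurs at positions 141–151; this primer anneals to the bottom strand there with its 3' end pointing downstream.
Reverse complement of the reverse primer: TAATATGGACGA. This occurs on the top strand at positions 192–203.
The product is the template from position 141 through 203 (63 bp).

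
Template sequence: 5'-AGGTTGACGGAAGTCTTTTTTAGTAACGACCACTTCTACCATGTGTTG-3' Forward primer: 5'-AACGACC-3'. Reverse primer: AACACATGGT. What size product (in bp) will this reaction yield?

Forward primer AACGACC is found on the top strand at positions 25–31.
Reverse complement of the reverse primer: ACCATGTGTT. This occurs on the top strand at positions 38–47.
The product runs from position 25 to position 47, so its length is 47 − 25 + 1 = 23 bp.

23 bp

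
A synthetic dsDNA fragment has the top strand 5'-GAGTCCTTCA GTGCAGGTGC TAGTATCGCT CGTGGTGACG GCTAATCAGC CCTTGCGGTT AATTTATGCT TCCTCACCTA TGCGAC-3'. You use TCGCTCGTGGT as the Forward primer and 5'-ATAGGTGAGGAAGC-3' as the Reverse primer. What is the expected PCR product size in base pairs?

Forward primer TCGCTCGTGGT is found on the top strand at positions 26–36.
Taking the reverse complement of ATAGGTGAGGAAGC gives GCTTCCTCACCTAT, found at positions 68–81 on the template; the primer anneals here to the top strand with its 3' end pointing upstream.
Amplicon spans positions 26–81: 56 bp.

56 bp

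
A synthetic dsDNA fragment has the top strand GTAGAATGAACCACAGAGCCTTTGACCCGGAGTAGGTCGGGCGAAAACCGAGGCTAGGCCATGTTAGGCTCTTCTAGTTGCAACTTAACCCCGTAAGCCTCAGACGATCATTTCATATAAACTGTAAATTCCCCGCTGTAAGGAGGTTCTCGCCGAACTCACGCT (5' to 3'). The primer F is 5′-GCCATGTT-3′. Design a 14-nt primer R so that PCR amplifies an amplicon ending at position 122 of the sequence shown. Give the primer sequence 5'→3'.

The forward primer binds at positions 58–65; the product's 3' end on the top strand is position 122.
The reverse primer anneals to the top strand over positions 109–122, i.e. to CATTTCATATAAAC.
Its sequence written 5'→3' is the reverse complement: GTTTATATGAAATG.

5'-GTTTATATGAAATG-3'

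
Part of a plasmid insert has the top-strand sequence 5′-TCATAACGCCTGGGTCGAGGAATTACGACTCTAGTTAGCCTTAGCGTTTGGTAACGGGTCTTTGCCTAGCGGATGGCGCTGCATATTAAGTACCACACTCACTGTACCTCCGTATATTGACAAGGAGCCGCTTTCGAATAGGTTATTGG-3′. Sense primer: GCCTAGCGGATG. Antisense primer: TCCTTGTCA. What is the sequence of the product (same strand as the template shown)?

Scanning the template, GCCTAGCGGATG occurs at positions 64–75; this primer anneals to the bottom strand there with its 3' end pointing downstream.
Reverse complement of the reverse primer: TGACAAGGA. This occurs on the top strand at positions 118–126.
The product is the template from position 64 through 126 (63 bp).

5'-GCCTAGCGGATGGCGCTGCATATTAAGTACCACACTCACTGTACCTCCGTATATTGACAAGGA-3'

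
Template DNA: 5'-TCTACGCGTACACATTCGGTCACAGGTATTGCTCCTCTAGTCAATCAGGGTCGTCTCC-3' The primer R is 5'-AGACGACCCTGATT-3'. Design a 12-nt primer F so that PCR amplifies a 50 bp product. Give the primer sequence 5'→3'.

5'-CGTACACATTCG-3'

The reverse primer's reverse complement AATCAGGGTCGTCT matches the template at positions 43–56, so the product ends at position 56.
A 50 bp product then starts at position 56 − 50 + 1 = 7.
The forward primer is identical to the top strand there: CGTACACATTCG.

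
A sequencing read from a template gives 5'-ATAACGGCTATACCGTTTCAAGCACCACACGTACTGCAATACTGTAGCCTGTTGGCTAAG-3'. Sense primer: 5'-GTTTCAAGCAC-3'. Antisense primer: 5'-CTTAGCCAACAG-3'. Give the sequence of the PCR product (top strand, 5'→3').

5'-GTTTCAAGCACCACACGTACTGCAATACTGTAGCCTGTTGGCTAAG-3'

Forward primer GTTTCAAGCAC is found on the top strand at positions 15–25.
The reverse primer's reverse complement is CTGTTGGCTAAG, which matches the template at positions 49–60.
The product is the template from position 15 through 60 (46 bp).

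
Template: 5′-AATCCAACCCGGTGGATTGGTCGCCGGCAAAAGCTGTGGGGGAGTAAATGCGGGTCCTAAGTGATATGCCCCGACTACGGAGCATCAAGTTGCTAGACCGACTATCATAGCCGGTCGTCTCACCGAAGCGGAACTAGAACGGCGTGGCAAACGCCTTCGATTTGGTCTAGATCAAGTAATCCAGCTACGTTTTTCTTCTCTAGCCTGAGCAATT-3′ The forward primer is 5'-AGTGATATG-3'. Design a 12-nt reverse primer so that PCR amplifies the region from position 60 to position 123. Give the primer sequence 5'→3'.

5'-GTGAGACGACCG-3'

The product's 3' end on the top strand is position 123.
The reverse primer anneals to the top strand over positions 112–123, i.e. to CGGTCGTCTCAC.
Its sequence written 5'→3' is the reverse complement: GTGAGACGACCG.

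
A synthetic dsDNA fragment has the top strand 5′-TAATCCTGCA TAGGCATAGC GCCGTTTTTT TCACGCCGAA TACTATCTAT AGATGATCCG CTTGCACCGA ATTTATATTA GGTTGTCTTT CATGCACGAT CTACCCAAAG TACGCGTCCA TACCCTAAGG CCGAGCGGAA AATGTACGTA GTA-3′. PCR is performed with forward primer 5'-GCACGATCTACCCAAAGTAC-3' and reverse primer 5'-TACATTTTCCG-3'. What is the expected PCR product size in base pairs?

53 bp

The forward primer matches the template at positions 94–113.
The reverse primer's reverse complement is CGGAAAATGTA, which matches the template at positions 136–146.
Product length = (reverse-primer end) − (forward-primer start) + 1 = 146 − 94 + 1 = 53 bp.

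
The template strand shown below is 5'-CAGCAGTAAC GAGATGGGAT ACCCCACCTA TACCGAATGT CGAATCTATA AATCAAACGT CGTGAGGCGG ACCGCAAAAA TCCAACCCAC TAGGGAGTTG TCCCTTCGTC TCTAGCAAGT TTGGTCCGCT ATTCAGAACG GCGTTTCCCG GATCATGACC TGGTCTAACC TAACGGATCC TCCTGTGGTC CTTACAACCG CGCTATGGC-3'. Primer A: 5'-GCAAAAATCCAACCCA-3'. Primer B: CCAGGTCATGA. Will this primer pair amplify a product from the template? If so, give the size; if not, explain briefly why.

Yes — a 90 bp product.

Primer A (GCAAAAATCCAACCCA) matches the top strand at positions 74–89; it acts as a forward primer.
Primer B's reverse complement is TCATGACCTGG, matching the top strand at positions 153–163; it acts as a reverse primer.
The 3' ends face each other across positions 74–163, giving a 90 bp product.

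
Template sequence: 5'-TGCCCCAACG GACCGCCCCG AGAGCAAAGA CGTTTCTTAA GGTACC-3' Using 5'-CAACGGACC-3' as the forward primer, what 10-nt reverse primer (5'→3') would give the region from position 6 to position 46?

5'-GGTACCTTAA-3'

The product's 3' end on the top strand is position 46.
The reverse primer anneals to the top strand over positions 37–46, i.e. to TTAAGGTACC.
Its sequence written 5'→3' is the reverse complement: GGTACCTTAA.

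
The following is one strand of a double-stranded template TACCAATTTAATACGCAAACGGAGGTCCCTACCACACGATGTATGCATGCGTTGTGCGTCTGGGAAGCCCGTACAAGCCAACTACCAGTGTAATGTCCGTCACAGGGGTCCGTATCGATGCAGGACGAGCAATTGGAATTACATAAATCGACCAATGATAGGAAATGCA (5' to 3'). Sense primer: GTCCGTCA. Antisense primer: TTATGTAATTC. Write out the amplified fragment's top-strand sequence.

Scanning the template, GTCCGTCA occurs at positions 95–102; this primer anneals to the bottom strand there with its 3' end pointing downstream.
The reverse primer's reverse complement is GAATTACATAA, which matches the template at positions 136–146.
The product is the template from position 95 through 146 (52 bp).

5'-GTCCGTCACAGGGGTCCGTATCGATGCAGGACGAGCAATTGGAATTACATAA-3'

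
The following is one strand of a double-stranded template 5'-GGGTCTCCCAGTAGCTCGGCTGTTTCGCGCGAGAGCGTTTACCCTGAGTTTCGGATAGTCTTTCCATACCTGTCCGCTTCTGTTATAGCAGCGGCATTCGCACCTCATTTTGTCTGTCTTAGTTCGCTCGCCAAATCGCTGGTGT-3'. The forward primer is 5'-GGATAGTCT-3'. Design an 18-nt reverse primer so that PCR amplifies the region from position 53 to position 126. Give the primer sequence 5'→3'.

5'-CGAACTAAGACAGACAAA-3'

The product's 3' end on the top strand is position 126.
The reverse primer anneals to the top strand over positions 109–126, i.e. to TTTGTCTGTCTTAGTTCG.
Its sequence written 5'→3' is the reverse complement: CGAACTAAGACAGACAAA.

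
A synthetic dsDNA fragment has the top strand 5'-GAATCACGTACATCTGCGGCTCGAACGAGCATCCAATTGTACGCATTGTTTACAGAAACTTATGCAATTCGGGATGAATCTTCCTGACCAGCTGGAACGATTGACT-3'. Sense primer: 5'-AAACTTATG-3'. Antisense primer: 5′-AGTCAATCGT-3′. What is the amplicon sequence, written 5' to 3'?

5'-AAACTTATGCAATTCGGGATGAATCTTCCTGACCAGCTGGAACGATTGACT-3'

The forward primer matches the template at positions 56–64.
Taking the reverse complement of AGTCAATCGT gives ACGATTGACT, found at positions 97–106 on the template; the primer anneals here to the top strand with its 3' end pointing upstream.
The product is the template from position 56 through 106 (51 bp).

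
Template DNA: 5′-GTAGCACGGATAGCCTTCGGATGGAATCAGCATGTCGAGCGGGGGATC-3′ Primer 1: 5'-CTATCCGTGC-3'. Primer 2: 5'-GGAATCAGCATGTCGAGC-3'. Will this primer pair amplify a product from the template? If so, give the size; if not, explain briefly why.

No product — the primers' 3' ends point away from each other.

Primer 1 (CTATCCGTGC) has reverse complement GCACGGATAG, which matches the top strand at positions 4–13; primer 1 anneals to the top strand there with its 3' end pointing upstream toward position 4.
Primer 2 (GGAATCAGCATGTCGAGC) matches the top strand directly at positions 23–40; it anneals to the bottom strand with its 3' end pointing downstream toward position 40.
The 3' ends diverge (primer 1 extends toward position 1, primer 2 toward position 48), so the primers never converge on a shared product.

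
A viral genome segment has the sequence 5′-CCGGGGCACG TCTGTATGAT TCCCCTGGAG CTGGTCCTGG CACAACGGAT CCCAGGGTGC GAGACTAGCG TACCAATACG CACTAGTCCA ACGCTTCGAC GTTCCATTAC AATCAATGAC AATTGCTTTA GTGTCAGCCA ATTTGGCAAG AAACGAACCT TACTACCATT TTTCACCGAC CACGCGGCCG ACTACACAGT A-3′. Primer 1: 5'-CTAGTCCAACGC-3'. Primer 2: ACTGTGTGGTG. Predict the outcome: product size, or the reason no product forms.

No product — primer 2 has no binding site in the template.

Primer 2 (ACTGTGTGGTG) does not match the top strand, and its reverse complement CACCACACAGT does not match either.
With no annealing site for primer 2, no amplification occurs.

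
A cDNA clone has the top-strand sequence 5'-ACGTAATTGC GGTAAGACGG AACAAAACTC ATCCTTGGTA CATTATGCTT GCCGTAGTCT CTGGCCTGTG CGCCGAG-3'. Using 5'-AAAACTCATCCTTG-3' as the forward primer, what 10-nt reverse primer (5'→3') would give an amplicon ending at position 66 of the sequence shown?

5'-GGCCAGAGAC-3'

The forward primer binds at positions 24–37; the product's 3' end on the top strand is position 66.
The reverse primer anneals to the top strand over positions 57–66, i.e. to GTCTCTGGCC.
Its sequence written 5'→3' is the reverse complement: GGCCAGAGAC.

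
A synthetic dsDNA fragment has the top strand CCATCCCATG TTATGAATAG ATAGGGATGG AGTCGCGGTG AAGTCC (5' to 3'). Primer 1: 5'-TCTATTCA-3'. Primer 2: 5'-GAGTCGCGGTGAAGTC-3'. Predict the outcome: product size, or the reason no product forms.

Primer 1 (TCTATTCA) has reverse complement TGAATAGA, which matches the top strand at positions 14–21; primer 1 anneals to the top strand there with its 3' end pointing upstream toward position 14.
Primer 2 (GAGTCGCGGTGAAGTC) matches the top strand directly at positions 30–45; it anneals to the bottom strand with its 3' end pointing downstream toward position 45.
The 3' ends diverge (primer 1 extends toward position 1, primer 2 toward position 46), so the primers never converge on a shared product.

No product — the primers' 3' ends point away from each other.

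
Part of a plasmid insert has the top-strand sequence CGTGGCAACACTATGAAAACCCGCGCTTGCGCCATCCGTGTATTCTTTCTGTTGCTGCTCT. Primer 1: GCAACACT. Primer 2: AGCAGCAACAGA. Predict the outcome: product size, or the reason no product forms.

Yes — a 55 bp product.

Primer 1 (GCAACACT) matches the top strand at positions 5–12; it acts as a forward primer.
Primer 2's reverse complement is TCTGTTGCTGCT, matching the top strand at positions 48–59; it acts as a reverse primer.
The 3' ends face each other across positions 5–59, giving a 55 bp product.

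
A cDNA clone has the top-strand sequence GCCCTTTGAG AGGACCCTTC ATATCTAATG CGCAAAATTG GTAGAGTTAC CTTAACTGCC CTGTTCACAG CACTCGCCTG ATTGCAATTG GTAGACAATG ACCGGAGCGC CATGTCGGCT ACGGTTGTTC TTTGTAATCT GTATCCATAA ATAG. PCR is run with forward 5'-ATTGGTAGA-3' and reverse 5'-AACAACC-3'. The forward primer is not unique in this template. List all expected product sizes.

93 bp, 43 bp

The forward primer ATTGGTAGA matches the top strand at positions 37–45, 87–95.
The reverse primer's reverse complement is GGTTGTT, matching at positions 123–129.
Each forward site pairs with the reverse site to give a product ending at position 129: sizes 93, 43 bp.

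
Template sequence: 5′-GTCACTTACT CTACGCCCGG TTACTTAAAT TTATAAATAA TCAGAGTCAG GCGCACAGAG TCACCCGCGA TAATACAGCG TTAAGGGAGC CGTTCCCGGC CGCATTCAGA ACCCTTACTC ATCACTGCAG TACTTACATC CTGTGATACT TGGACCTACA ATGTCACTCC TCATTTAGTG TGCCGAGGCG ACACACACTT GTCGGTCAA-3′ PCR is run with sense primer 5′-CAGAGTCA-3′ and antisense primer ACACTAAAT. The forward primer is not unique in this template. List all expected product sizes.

140 bp, 126 bp

The forward primer CAGAGTCA matches the top strand at positions 42–49, 56–63.
The reverse primer's reverse complement is ATTTAGTGT, matching at positions 173–181.
Each forward site pairs with the reverse site to give a product ending at position 181: sizes 140, 126 bp.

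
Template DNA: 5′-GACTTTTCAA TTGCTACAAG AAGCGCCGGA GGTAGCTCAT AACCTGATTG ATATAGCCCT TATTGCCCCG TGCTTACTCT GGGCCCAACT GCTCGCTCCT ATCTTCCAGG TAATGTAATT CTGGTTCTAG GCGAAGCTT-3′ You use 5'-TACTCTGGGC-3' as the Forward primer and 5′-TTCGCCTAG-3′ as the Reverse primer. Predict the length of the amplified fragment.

The forward primer matches the template at positions 75–84.
Taking the reverse complement of TTCGCCTAG gives CTAGGCGAA, found at positions 127–135 on the template; the primer anneals here to the top strand with its 3' end pointing upstream.
The product runs from position 75 to position 135, so its length is 135 − 75 + 1 = 61 bp.

61 bp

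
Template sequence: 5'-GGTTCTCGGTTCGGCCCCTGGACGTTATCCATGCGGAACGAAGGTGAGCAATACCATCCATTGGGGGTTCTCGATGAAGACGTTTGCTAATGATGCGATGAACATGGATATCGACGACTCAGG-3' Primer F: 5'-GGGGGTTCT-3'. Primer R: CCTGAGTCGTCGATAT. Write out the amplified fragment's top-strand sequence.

5'-GGGGGTTCTCGATGAAGACGTTTGCTAATGATGCGATGAACATGGATATCGACGACTCAGG-3'

Scanning the template, GGGGGTTCT occurs at positions 63–71; this primer anneals to the bottom strand there with its 3' end pointing downstream.
Taking the reverse complement of CCTGAGTCGTCGATAT gives ATATCGACGACTCAGG, found at positions 108–123 on the template; the primer anneals here to the top strand with its 3' end pointing upstream.
The product is the template from position 63 through 123 (61 bp).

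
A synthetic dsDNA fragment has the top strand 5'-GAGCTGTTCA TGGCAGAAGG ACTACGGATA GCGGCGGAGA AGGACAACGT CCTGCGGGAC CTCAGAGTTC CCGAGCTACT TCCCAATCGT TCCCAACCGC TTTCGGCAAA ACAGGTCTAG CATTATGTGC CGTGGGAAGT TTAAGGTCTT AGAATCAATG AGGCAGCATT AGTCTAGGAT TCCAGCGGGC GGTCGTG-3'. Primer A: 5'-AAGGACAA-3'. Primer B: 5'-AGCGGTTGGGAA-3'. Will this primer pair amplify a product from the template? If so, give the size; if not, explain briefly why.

Yes — a 62 bp product.

Primer A (AAGGACAA) matches the top strand at positions 40–47; it acts as a forward primer.
Primer B's reverse complement is TTCCCAACCGCT, matching the top strand at positions 90–101; it acts as a reverse primer.
The 3' ends face each other across positions 40–101, giving a 62 bp product.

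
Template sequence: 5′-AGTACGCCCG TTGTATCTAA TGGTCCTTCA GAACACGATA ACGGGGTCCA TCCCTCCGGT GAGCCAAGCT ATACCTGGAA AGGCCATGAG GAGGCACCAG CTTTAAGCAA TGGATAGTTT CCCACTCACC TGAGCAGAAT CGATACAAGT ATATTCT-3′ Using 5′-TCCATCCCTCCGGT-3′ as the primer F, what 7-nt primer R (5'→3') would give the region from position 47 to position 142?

5'-CGATTCT-3'

The product's 3' end on the top strand is position 142.
The reverse primer anneals to the top strand over positions 136–142, i.e. to AGAATCG.
Its sequence written 5'→3' is the reverse complement: CGATTCT.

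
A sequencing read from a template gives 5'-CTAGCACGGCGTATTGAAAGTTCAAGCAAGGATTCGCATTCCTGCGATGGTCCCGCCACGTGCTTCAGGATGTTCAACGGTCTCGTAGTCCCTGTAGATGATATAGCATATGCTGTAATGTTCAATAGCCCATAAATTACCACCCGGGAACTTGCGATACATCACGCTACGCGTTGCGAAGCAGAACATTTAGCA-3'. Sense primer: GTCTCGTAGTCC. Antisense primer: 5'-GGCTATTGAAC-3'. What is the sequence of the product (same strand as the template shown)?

Scanning the template, GTCTCGTAGTCC occurs at positions 80–91; this primer anneals to the bottom strand there with its 3' end pointing downstream.
Reverse complement of the reverse primer: GTTCAATAGCC. This occurs on the top strand at positions 120–130.
The product is the template from position 80 through 130 (51 bp).

5'-GTCTCGTAGTCCCTGTAGATGATATAGCATATGCTGTAATGTTCAATAGCC-3'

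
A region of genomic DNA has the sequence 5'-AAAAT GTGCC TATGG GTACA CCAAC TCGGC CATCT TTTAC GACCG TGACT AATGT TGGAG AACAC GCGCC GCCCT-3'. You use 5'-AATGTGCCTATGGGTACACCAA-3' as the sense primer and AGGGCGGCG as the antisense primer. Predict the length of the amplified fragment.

Forward primer AATGTGCCTATGGGTACACCAA is found on the top strand at positions 3–24.
Reverse complement of the reverse primer: CGCCGCCCT. This occurs on the top strand at positions 67–75.
Amplicon spans positions 3–75: 73 bp.

73 bp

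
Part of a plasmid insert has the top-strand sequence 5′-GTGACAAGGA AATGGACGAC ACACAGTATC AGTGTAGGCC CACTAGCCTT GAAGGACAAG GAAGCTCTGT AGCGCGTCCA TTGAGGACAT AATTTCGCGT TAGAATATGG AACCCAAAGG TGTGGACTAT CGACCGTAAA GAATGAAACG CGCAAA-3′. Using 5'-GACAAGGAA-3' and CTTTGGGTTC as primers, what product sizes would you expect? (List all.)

117 bp, 65 bp

The forward primer GACAAGGAA matches the top strand at positions 3–11, 55–63.
The reverse primer's reverse complement is GAACCCAAAG, matching at positions 110–119.
Each forward site pairs with the reverse site to give a product ending at position 119: sizes 117, 65 bp.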